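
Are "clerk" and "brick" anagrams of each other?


Word 1: "clerk" → sorted: ceklr
Word 2: "brick" → sorted: bcikr
Same letters? ceklr != bcikr
Anagram = No


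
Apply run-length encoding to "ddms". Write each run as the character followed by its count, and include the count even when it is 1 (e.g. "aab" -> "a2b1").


String: "ddms"
Scanning for consecutive runs:
  'd' x 2
  'm' x 1
  's' x 1
RLE = "d2m1s1"


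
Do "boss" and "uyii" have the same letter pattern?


Pattern of "boss": [0, 1, 2, 2]
Pattern of "uyii": [0, 1, 2, 2]
Patterns match
Same pattern = Yes


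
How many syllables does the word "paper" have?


Word: "paper"
Syllable breakdown: pa-per
Counting: 2 parts
= 2 syllables


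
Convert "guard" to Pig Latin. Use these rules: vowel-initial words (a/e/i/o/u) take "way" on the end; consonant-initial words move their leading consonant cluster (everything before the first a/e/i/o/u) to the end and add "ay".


Word: "guard"
Starts with consonant(s) → move to end, add 'ay'
Consonant cluster: "g"
Pig Latin = "uardgay"


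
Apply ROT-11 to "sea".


Word: "sea"
Shift: 11
Each letter → (letter + shift) mod 26:
  's' (18) + 11 = 3 → 'd'
  'e' (4) + 11 = 15 → 'p'
  'a' (0) + 11 = 11 → 'l'
Result = "dpl"


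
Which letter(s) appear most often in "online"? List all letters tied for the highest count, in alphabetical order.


Word: "online"
Letter counts:
  'e': 1
  'i': 1
  'l': 1
  'n': 2
  'o': 1
Maximum count = 2
Most frequent = 'n' (2 times each)


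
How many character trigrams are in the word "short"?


Word: "short" (length 5)
Number of 3-grams = length - 3 + 1 = 5 - 3 + 1
= 3


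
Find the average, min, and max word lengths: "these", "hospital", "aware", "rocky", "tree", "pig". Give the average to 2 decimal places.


Lengths: "these"=5, "hospital"=8, "aware"=5, "rocky"=5, "tree"=4, "pig"=3
Sum = 30, Count = 6
Average = 30/6 = 5.00
= avg=5.00, min=3, max=8


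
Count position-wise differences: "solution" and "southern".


Comparing character by character (same length = 8):
  Pos 0: 's' vs 's' =
  Pos 1: 'o' vs 'o' =
  Pos 2: 'l' vs 'u' !=
  Pos 3: 'u' vs 't' !=
  Pos 4: 't' vs 'h' !=
  Pos 5: 'i' vs 'e' !=
  Pos 6: 'o' vs 'r' !=
  Pos 7: 'n' vs 'n' =
Hamming distance = 5


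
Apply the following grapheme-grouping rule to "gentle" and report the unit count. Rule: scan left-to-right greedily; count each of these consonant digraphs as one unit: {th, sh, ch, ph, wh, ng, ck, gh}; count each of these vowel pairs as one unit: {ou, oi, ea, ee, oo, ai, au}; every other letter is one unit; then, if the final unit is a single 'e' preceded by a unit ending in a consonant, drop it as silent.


Word: "gentle" (6 letters)
Left-to-right scan:
  [1] 'g' (letter)
  [2] 'e' (letter)
  [3] 'n' (letter)
  [4] 't' (letter)
  [5] 'l' (letter)
  [6] 'e' (letter)
Units from scan: 6
Final unit is 'e' after a consonant -> drop as silent (-1)
Sound units = 5 units


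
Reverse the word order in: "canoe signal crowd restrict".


Original: "canoe signal crowd restrict"
Words (1..n): canoe | signal | crowd | restrict
Reversed (n..1): restrict | crowd | signal | canoe
Result = "restrict crowd signal canoe"


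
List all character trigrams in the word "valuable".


Word: "valuable" (length 8)
Number of trigrams = 8 - 3 + 1 = 6
  Position 0: "val"
  Position 1: "alu"
  Position 2: "lua"
  Position 3: "uab"
  Position 4: "abl"
  Position 5: "ble"
Trigrams = "val", "alu", "lua", "uab", "abl", "ble"


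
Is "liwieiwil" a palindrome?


Word: "liwieiwil"
Reversed: "liwieiwil"
Forward == Backward? liwieiwil == liwieiwil
Palindrome = Yes


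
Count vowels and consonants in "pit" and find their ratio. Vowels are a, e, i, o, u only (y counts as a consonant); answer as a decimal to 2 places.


Word: "pit"
Vowels (a,e,i,o,u): 1
Consonants: 2
Ratio = 1/2
= 0.50


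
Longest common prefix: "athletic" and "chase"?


Word 1: "athletic"
Word 2: "chase"
Comparing from start:
  Pos 0: 'a' != 'c' (stop)
LCP = "" (length 0)


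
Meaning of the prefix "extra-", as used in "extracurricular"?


Prefix: extra-
Example: extracurricular = extra- + curricular
Meaning = beyond


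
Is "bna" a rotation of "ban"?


Word: "ban", Candidate: "bna"
Method: check if candidate is substring of word+word
"banban" contains "bna"? No
Is rotation = No


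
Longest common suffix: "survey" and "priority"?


Word 1: "survey"
Word 2: "priority"
Comparing from end:
  Pos -1: 'y' == 'y'
  Pos -2: 'e' != 't' (stop)
LCS = "y" (length 1)


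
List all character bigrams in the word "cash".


Word: "cash" (length 4)
Number of bigrams = 4 - 2 + 1 = 3
  Position 0: "ca"
  Position 1: "as"
  Position 2: "sh"
Bigrams = "ca", "as", "sh"


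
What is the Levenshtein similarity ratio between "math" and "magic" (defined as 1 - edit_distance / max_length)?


Word 1: "math" (length 4)
Word 2: "magic" (length 5)
One optimal edit sequence:
  1. keep 'm'
  2. keep 'a'
  3. insert 'g'  (+1)
  4. substitute 't' -> 'i'  (+1)
  5. substitute 'h' -> 'c'  (+1)
Edit distance = 3
Max length = max(4, 5) = 5
Similarity = 1 - 3/5
= 0.4000


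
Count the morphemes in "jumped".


Word: "jumped"
Morphemes: jump | -ed
Each morpheme carries meaning
= 2 morphemes


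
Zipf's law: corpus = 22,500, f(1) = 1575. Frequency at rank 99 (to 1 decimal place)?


Zipf's law: f(r) = f(1) / r
f(1) = 1575
f(99) = 1575 / 99
= 15.9 occurrences


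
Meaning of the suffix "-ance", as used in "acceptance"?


Suffix: -ance
Example: acceptance = accept + -ance
Meaning = state of


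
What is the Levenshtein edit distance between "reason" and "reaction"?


Word 1: "reason" (length 6)
Word 2: "reaction" (length 8)
One optimal edit sequence (insert/delete/substitute each cost 1):
  1. keep 'r'
  2. keep 'e'
  3. keep 'a'
  4. insert 'c'  (+1)
  5. insert 't'  (+1)
  6. substitute 's' -> 'i'  (+1)
  7. keep 'o'
  8. keep 'n'
Total edit operations: 3
Edit distance = 3


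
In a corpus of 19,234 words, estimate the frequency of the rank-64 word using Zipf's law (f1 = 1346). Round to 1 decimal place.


Zipf's law: f(r) = f(1) / r
f(1) = 1346
f(64) = 1346 / 64
= 21.0 occurrences


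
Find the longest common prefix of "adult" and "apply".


Word 1: "adult"
Word 2: "apply"
Comparing from start:
  Pos 0: 'a' == 'a'
  Pos 1: 'd' != 'p' (stop)
LCP = "a" (length 1)


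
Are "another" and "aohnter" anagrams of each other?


Word 1: "another" → sorted: aehnort
Word 2: "aohnter" → sorted: aehnort
Same letters? aehnort == aehnort
Anagram = Yes


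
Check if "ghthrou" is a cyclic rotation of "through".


Word: "through", Candidate: "ghthrou"
Method: check if candidate is substring of word+word
"throughthrough" contains "ghthrou"? Yes
Is rotation = Yes


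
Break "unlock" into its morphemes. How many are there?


Word: "unlock"
Morphemes: un- / lock
Each morpheme carries meaning
= 2 morphemes


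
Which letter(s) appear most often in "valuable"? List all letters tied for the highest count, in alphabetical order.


Word: "valuable"
Letter counts:
  'a': 2
  'b': 1
  'e': 1
  'l': 2
  'u': 1
  'v': 1
Maximum count = 2
Most frequent = 'a', 'l' (2 times each)


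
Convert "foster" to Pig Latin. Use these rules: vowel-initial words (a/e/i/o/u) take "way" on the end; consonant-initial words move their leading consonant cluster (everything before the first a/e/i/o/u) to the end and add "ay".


Word: "foster"
Starts with consonant(s) → move to end, add 'ay'
Consonant cluster: "f"
Pig Latin = "osterfay"


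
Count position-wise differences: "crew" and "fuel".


Comparing character by character (same length = 4):
  Pos 0: 'c' vs 'f' !=
  Pos 1: 'r' vs 'u' !=
  Pos 2: 'e' vs 'e' =
  Pos 3: 'w' vs 'l' !=
Hamming distance = 3


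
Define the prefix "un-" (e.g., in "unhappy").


Prefix: un-
As in: unhappy -> un- + happy
Meaning = not / reverse


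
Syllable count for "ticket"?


Word: "ticket"
Syllable breakdown: tick-et
Counting: 2 parts
= 2 syllables


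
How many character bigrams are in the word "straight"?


Word: "straight" (length 8)
Number of 2-grams = length - 2 + 1 = 8 - 2 + 1
= 7


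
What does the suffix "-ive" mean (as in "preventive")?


Suffix: -ive
Example: preventive (prevent + -ive)
Meaning = tending to


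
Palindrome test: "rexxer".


Word: "rexxer"
Reversed: "rexxer"
Forward == Backward? rexxer == rexxer
Palindrome = Yes


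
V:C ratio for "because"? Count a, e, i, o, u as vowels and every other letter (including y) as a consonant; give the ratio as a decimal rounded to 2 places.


Word: "because"
Vowels (a,e,i,o,u): 4
Consonants: 3
Ratio = 4/3
= 1.33


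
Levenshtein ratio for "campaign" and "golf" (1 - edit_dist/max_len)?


Word 1: "campaign" (length 8)
Word 2: "golf" (length 4)
One optimal edit sequence:
  1. delete 'c'  (+1)
  2. delete 'a'  (+1)
  3. delete 'm'  (+1)
  4. delete 'p'  (+1)
  5. substitute 'a' -> 'g'  (+1)
  6. substitute 'i' -> 'o'  (+1)
  7. substitute 'g' -> 'l'  (+1)
  8. substitute 'n' -> 'f'  (+1)
Edit distance = 8
Max length = max(8, 4) = 8
Similarity = 1 - 8/8
= 0.0000


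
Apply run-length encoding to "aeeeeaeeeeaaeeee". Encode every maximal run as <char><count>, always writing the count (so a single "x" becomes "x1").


String: "aeeeeaeeeeaaeeee"
Scanning for consecutive runs:
  'a' x 1
  'e' x 4
  'a' x 1
  'e' x 4
  'a' x 2
  'e' x 4
RLE = "a1e4a1e4a2e4"


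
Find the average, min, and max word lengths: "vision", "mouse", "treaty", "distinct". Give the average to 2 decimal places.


Lengths: "vision"=6, "mouse"=5, "treaty"=6, "distinct"=8
Sum = 25, Count = 4
Average = 25/4 = 6.25
= avg=6.25, min=5, max=8


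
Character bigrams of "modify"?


Word: "modify" (length 6)
Number of bigrams = 6 - 2 + 1 = 5
  Position 0: "mo"
  Position 1: "od"
  Position 2: "di"
  Position 3: "if"
  Position 4: "fy"
Bigrams = "mo", "od", "di", "if", "fy"


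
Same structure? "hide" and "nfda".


Pattern of "hide": [0, 1, 2, 3]
Pattern of "nfda": [0, 1, 2, 3]
Patterns match
Same pattern = Yes


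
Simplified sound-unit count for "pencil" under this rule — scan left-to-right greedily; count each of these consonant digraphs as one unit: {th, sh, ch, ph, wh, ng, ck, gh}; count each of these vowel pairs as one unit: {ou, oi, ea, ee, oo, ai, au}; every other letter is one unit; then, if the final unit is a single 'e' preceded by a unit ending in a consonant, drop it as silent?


Word: "pencil" (6 letters)
Left-to-right scan:
  [1] 'p' (letter)
  [2] 'e' (letter)
  [3] 'n' (letter)
  [4] 'c' (letter)
  [5] 'i' (letter)
  [6] 'l' (letter)
Units from scan: 6
Sound units = 6 units


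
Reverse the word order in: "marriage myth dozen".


Original: "marriage myth dozen"
Words (1..n): marriage | myth | dozen
Reversed (n..1): dozen | myth | marriage
Result = "dozen myth marriage"


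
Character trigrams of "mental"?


Word: "mental" (length 6)
Number of trigrams = 6 - 3 + 1 = 4
  Position 0: "men"
  Position 1: "ent"
  Position 2: "nta"
  Position 3: "tal"
Trigrams = "men", "ent", "nta", "tal"


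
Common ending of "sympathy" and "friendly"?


Word 1: "sympathy"
Word 2: "friendly"
Comparing from end:
  Pos -1: 'y' == 'y'
  Pos -2: 'h' != 'l' (stop)
LCS = "y" (length 1)


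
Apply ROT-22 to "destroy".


Word: "destroy"
Shift: 22
Each letter → (letter + shift) mod 26:
  'd' (3) + 22 = 25 → 'z'
  'e' (4) + 22 = 0 → 'a'
  's' (18) + 22 = 14 → 'o'
  't' (19) + 22 = 15 → 'p'
  'r' (17) + 22 = 13 → 'n'
  'o' (14) + 22 = 10 → 'k'
  'y' (24) + 22 = 20 → 'u'
Result = "zaopnku"


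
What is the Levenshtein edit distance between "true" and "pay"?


Word 1: "true" (length 4)
Word 2: "pay" (length 3)
One optimal edit sequence (insert/delete/substitute each cost 1):
  1. delete 't'  (+1)
  2. substitute 'r' -> 'p'  (+1)
  3. substitute 'u' -> 'a'  (+1)
  4. substitute 'e' -> 'y'  (+1)
Total edit operations: 4
Edit distance = 4


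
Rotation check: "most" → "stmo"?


Word: "most", Candidate: "stmo"
Method: check if candidate is substring of word+word
"mostmost" contains "stmo"? Yes
Is rotation = Yes


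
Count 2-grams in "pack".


Word: "pack" (length 4)
Number of 2-grams = length - 2 + 1 = 4 - 2 + 1
= 3


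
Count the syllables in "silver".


Word: "silver"
Syllable breakdown: sil · ver
Counting: 2 parts
= 2 syllables


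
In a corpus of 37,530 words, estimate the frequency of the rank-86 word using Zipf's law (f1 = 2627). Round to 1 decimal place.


Zipf's law: f(r) = f(1) / r
f(1) = 2627
f(86) = 2627 / 86
= 30.5 occurrences


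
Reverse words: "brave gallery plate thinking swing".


Original: "brave gallery plate thinking swing"
Words (1..n): brave | gallery | plate | thinking | swing
Reversed (n..1): swing | thinking | plate | gallery | brave
Result = "swing thinking plate gallery brave"


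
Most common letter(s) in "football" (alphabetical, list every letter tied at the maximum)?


Word: "football"
Letter counts:
  'a': 1
  'b': 1
  'f': 1
  'l': 2
  'o': 2
  't': 1
Maximum count = 2
Most frequent = 'l', 'o' (2 times each)


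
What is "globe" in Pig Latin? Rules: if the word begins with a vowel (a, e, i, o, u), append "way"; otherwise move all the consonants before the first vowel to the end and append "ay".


Word: "globe"
Starts with consonant(s) → move to end, add 'ay'
Consonant cluster: "gl"
Pig Latin = "obeglay"


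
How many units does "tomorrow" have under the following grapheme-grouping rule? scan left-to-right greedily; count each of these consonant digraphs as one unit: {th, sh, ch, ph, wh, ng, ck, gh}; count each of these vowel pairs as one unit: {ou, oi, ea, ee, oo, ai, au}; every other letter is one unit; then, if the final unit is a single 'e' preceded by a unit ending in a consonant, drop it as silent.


Word: "tomorrow" (8 letters)
Left-to-right scan:
  1. 't' (letter)
  2. 'o' (letter)
  3. 'm' (letter)
  4. 'o' (letter)
  5. 'r' (letter)
  6. 'r' (letter)
  7. 'o' (letter)
  8. 'w' (letter)
Units from scan: 8
Sound units = 8 units


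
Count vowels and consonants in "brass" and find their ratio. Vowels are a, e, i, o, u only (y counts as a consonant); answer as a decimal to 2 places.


Word: "brass"
Vowels (a,e,i,o,u): 1
Consonants: 4
Ratio = 1/4
= 0.25


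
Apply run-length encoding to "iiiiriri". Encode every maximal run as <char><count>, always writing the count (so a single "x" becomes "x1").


String: "iiiiriri"
Scanning for consecutive runs:
  'i' x 4
  'r' x 1
  'i' x 1
  'r' x 1
  'i' x 1
RLE = "i4r1i1r1i1"


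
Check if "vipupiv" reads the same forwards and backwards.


Word: "vipupiv"
Reversed: "vipupiv"
Forward == Backward? vipupiv == vipupiv
Palindrome = Yes


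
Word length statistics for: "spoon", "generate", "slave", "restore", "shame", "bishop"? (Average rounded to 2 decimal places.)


Lengths: "spoon"=5, "generate"=8, "slave"=5, "restore"=7, "shame"=5, "bishop"=6
Sum = 36, Count = 6
Average = 36/6 = 6.00
= avg=6.00, min=5, max=8


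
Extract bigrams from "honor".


Word: "honor" (length 5)
Number of bigrams = 5 - 2 + 1 = 4
  Position 0: "ho"
  Position 1: "on"
  Position 2: "no"
  Position 3: "or"
Bigrams = "ho", "on", "no", "or"


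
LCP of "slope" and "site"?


Word 1: "slope"
Word 2: "site"
Comparing from start:
  Pos 0: 's' == 's'
  Pos 1: 'l' != 'i' (stop)
LCP = "s" (length 1)


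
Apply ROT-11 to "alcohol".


Word: "alcohol"
Shift: 11
Each letter → (letter + shift) mod 26:
  'a' (0) + 11 = 11 → 'l'
  'l' (11) + 11 = 22 → 'w'
  'c' (2) + 11 = 13 → 'n'
  'o' (14) + 11 = 25 → 'z'
  'h' (7) + 11 = 18 → 's'
  'o' (14) + 11 = 25 → 'z'
  'l' (11) + 11 = 22 → 'w'
Result = "lwnzszw"


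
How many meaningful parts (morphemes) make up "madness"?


Word: "madness"
Morphemes: mad | -ness
Each morpheme carries meaning
= 2 morphemes


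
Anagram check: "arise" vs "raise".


Word 1: "arise" → sorted: aeirs
Word 2: "raise" → sorted: aeirs
Same letters? aeirs == aeirs
Anagram = Yes


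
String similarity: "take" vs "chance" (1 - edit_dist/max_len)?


Word 1: "take" (length 4)
Word 2: "chance" (length 6)
One optimal edit sequence:
  1. insert 'c'  (+1)
  2. substitute 't' -> 'h'  (+1)
  3. keep 'a'
  4. insert 'n'  (+1)
  5. substitute 'k' -> 'c'  (+1)
  6. keep 'e'
Edit distance = 4
Max length = max(4, 6) = 6
Similarity = 1 - 4/6
= 0.3333


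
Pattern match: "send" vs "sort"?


Pattern of "send": [0, 1, 2, 3]
Pattern of "sort": [0, 1, 2, 3]
Patterns match
Same pattern = Yes


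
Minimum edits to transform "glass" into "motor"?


Word 1: "glass" (length 5)
Word 2: "motor" (length 5)
One optimal edit sequence (insert/delete/substitute each cost 1):
  1. substitute 'g' -> 'm'  (+1)
  2. substitute 'l' -> 'o'  (+1)
  3. substitute 'a' -> 't'  (+1)
  4. substitute 's' -> 'o'  (+1)
  5. substitute 's' -> 'r'  (+1)
Total edit operations: 5
Edit distance = 5


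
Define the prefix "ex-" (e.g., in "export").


Prefix: ex-
As in: export -> ex- + port
Meaning = out / former


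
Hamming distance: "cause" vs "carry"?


Comparing character by character (same length = 5):
  Pos 0: 'c' vs 'c' =
  Pos 1: 'a' vs 'a' =
  Pos 2: 'u' vs 'r' !=
  Pos 3: 's' vs 'r' !=
  Pos 4: 'e' vs 'y' !=
Hamming distance = 3


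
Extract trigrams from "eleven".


Word: "eleven" (length 6)
Number of trigrams = 6 - 3 + 1 = 4
  Position 0: "ele"
  Position 1: "lev"
  Position 2: "eve"
  Position 3: "ven"
Trigrams = "ele", "lev", "eve", "ven"


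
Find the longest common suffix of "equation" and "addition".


Word 1: "equation"
Word 2: "addition"
Comparing from end:
  Pos -1: 'n' == 'n'
  Pos -2: 'o' == 'o'
  Pos -3: 'i' == 'i'
  Pos -4: 't' == 't'
  Pos -5: 'a' != 'i' (stop)
LCS = "tion" (length 4)


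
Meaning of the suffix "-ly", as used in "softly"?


Suffix: -ly
Example: softly (soft + -ly)
Meaning = in a manner


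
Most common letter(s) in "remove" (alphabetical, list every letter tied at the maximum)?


Word: "remove"
Letter counts:
  'e': 2
  'm': 1
  'o': 1
  'r': 1
  'v': 1
Maximum count = 2
Most frequent = 'e' (2 times each)


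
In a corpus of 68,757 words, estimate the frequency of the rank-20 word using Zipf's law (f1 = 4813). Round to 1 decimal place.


Zipf's law: f(r) = f(1) / r
f(1) = 4813
f(20) = 4813 / 20
= 240.7 occurrences


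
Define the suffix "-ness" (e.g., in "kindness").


Suffix: -ness
Example: kindness = kind + -ness
Meaning = state of being


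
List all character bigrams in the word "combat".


Word: "combat" (length 6)
Number of bigrams = 6 - 2 + 1 = 5
  Position 0: "co"
  Position 1: "om"
  Position 2: "mb"
  Position 3: "ba"
  Position 4: "at"
Bigrams = "co", "om", "mb", "ba", "at"


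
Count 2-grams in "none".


Word: "none" (length 4)
Number of 2-grams = length - 2 + 1 = 4 - 2 + 1
= 3


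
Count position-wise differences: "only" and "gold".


Comparing character by character (same length = 4):
  Pos 0: 'o' vs 'g' !=
  Pos 1: 'n' vs 'o' !=
  Pos 2: 'l' vs 'l' =
  Pos 3: 'y' vs 'd' !=
Hamming distance = 3


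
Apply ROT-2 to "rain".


Word: "rain"
Shift: 2
Each letter → (letter + shift) mod 26:
  'r' (17) + 2 = 19 → 't'
  'a' (0) + 2 = 2 → 'c'
  'i' (8) + 2 = 10 → 'k'
  'n' (13) + 2 = 15 → 'p'
Result = "tckp"


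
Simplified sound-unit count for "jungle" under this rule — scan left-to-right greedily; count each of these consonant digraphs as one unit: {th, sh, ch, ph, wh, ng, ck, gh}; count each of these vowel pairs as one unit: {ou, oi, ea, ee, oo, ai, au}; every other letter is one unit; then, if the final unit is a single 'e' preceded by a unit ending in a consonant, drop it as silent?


Word: "jungle" (6 letters)
Left-to-right scan:
  (1) 'j' (letter)
  (2) 'u' (letter)
  (3) 'ng' (digraph)
  (4) 'l' (letter)
  (5) 'e' (letter)
Units from scan: 5
Final unit is 'e' after a consonant -> drop as silent (-1)
Sound units = 4 units


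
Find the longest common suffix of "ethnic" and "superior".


Word 1: "ethnic"
Word 2: "superior"
Comparing from end:
  Pos -1: 'c' != 'r' (stop)
LCS = "" (length 0)


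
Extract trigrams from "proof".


Word: "proof" (length 5)
Number of trigrams = 5 - 3 + 1 = 3
  Position 0: "pro"
  Position 1: "roo"
  Position 2: "oof"
Trigrams = "pro", "roo", "oof"


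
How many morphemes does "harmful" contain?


Word: "harmful"
Morphemes: harm / -ful
Each morpheme carries meaning
= 2 morphemes


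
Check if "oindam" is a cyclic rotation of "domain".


Word: "domain", Candidate: "oindam"
Method: check if candidate is substring of word+word
"domaindomain" contains "oindam"? No
Is rotation = No


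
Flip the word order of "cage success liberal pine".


Original: "cage success liberal pine"
Words (1..n): cage | success | liberal | pine
Reversed (n..1): pine | liberal | success | cage
Result = "pine liberal success cage"


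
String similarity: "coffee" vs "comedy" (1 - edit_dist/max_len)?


Word 1: "coffee" (length 6)
Word 2: "comedy" (length 6)
One optimal edit sequence:
  1. keep 'c'
  2. keep 'o'
  3. substitute 'f' -> 'm'  (+1)
  4. substitute 'f' -> 'e'  (+1)
  5. substitute 'e' -> 'd'  (+1)
  6. substitute 'e' -> 'y'  (+1)
Edit distance = 4
Max length = max(6, 6) = 6
Similarity = 1 - 4/6
= 0.3333


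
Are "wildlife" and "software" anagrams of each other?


Word 1: "wildlife" → sorted: defiillw
Word 2: "software" → sorted: aeforstw
Same letters? defiillw != aeforstw
Anagram = No


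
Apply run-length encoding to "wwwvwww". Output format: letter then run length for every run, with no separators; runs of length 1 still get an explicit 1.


String: "wwwvwww"
Scanning for consecutive runs:
  'w' x 3
  'v' x 1
  'w' x 3
RLE = "w3v1w3"


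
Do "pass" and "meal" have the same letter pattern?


Pattern of "pass": [0, 1, 2, 2]
Pattern of "meal": [0, 1, 2, 3]
Patterns do not match
Same pattern = No


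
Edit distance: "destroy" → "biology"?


Word 1: "destroy" (length 7)
Word 2: "biology" (length 7)
One optimal edit sequence (insert/delete/substitute each cost 1):
  1. substitute 'd' -> 'b'  (+1)
  2. substitute 'e' -> 'i'  (+1)
  3. substitute 's' -> 'o'  (+1)
  4. substitute 't' -> 'l'  (+1)
  5. substitute 'r' -> 'o'  (+1)
  6. substitute 'o' -> 'g'  (+1)
  7. keep 'y'
Total edit operations: 6
Edit distance = 6


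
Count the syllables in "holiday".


Word: "holiday"
Syllable breakdown: hol | i | day
Counting: 3 parts
= 3 syllables


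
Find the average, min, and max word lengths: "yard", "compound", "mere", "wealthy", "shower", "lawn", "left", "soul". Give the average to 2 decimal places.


Lengths: "yard"=4, "compound"=8, "mere"=4, "wealthy"=7, "shower"=6, "lawn"=4, "left"=4, "soul"=4
Sum = 41, Count = 8
Average = 41/8 = 5.13
= avg=5.13, min=4, max=8


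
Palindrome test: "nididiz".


Word: "nididiz"
Reversed: "zididin"
Forward == Backward? nididiz != zididin
Palindrome = No


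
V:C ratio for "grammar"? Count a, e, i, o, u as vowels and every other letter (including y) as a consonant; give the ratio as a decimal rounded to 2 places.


Word: "grammar"
Vowels (a,e,i,o,u): 2
Consonants: 5
Ratio = 2/5
= 0.40


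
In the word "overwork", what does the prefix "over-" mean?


Prefix: over-
Example: overwork = over- + work
Meaning = excessive


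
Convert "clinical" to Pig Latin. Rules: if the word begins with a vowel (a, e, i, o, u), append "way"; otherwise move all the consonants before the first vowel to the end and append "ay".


Word: "clinical"
Starts with consonant(s) → move to end, add 'ay'
Consonant cluster: "cl"
Pig Latin = "inicalclay"


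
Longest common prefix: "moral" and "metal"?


Word 1: "moral"
Word 2: "metal"
Comparing from start:
  Pos 0: 'm' == 'm'
  Pos 1: 'o' != 'e' (stop)
LCP = "m" (length 1)


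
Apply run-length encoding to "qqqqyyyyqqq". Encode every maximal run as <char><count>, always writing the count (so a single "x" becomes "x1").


String: "qqqqyyyyqqq"
Scanning for consecutive runs:
  'q' x 4
  'y' x 4
  'q' x 3
RLE = "q4y4q3"


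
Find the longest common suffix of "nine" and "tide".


Word 1: "nine"
Word 2: "tide"
Comparing from end:
  Pos -1: 'e' == 'e'
  Pos -2: 'n' != 'd' (stop)
LCS = "e" (length 1)


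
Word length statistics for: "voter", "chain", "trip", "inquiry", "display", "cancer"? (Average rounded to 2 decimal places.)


Lengths: "voter"=5, "chain"=5, "trip"=4, "inquiry"=7, "display"=7, "cancer"=6
Sum = 34, Count = 6
Average = 34/6 = 5.67
= avg=5.67, min=4, max=7


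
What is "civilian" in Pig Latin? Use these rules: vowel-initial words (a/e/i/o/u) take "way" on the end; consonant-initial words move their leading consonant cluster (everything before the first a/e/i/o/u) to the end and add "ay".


Word: "civilian"
Starts with consonant(s) → move to end, add 'ay'
Consonant cluster: "c"
Pig Latin = "iviliancay"


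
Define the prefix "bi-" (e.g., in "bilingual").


Prefix: bi-
As in: bilingual -> bi- + lingual
Meaning = two


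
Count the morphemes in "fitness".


Word: "fitness"
Morphemes: fit + -ness
Each morpheme carries meaning
= 2 morphemes


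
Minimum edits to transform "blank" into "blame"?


Word 1: "blank" (length 5)
Word 2: "blame" (length 5)
One optimal edit sequence (insert/delete/substitute each cost 1):
  1. keep 'b'
  2. keep 'l'
  3. keep 'a'
  4. substitute 'n' -> 'm'  (+1)
  5. substitute 'k' -> 'e'  (+1)
Total edit operations: 2
Edit distance = 2


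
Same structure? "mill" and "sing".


Pattern of "mill": [0, 1, 2, 2]
Pattern of "sing": [0, 1, 2, 3]
Patterns do not match
Same pattern = No


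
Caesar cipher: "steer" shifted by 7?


Word: "steer"
Shift: 7
Each letter → (letter + shift) mod 26:
  's' (18) + 7 = 25 → 'z'
  't' (19) + 7 = 0 → 'a'
  'e' (4) + 7 = 11 → 'l'
  'e' (4) + 7 = 11 → 'l'
  'r' (17) + 7 = 24 → 'y'
Result = "zally"


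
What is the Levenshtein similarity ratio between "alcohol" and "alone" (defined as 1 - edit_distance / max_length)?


Word 1: "alcohol" (length 7)
Word 2: "alone" (length 5)
One optimal edit sequence:
  1. keep 'a'
  2. keep 'l'
  3. delete 'c'  (+1)
  4. keep 'o'
  5. delete 'h'  (+1)
  6. substitute 'o' -> 'n'  (+1)
  7. substitute 'l' -> 'e'  (+1)
Edit distance = 4
Max length = max(7, 5) = 7
Similarity = 1 - 4/7
= 0.4286


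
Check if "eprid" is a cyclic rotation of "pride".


Word: "pride", Candidate: "eprid"
Method: check if candidate is substring of word+word
"pridepride" contains "eprid"? Yes
Is rotation = Yes


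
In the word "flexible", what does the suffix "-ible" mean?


Suffix: -ible
Example: flexible (flex + -ible)
Meaning = capable of


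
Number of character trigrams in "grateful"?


Word: "grateful" (length 8)
Number of 3-grams = length - 3 + 1 = 8 - 3 + 1
= 6


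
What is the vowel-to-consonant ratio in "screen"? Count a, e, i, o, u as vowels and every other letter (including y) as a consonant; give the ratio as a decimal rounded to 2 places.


Word: "screen"
Vowels (a,e,i,o,u): 2
Consonants: 4
Ratio = 2/4
= 0.50


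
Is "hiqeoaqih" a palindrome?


Word: "hiqeoaqih"
Reversed: "hiqaoeqih"
Forward == Backward? hiqeoaqih != hiqaoeqih
Palindrome = No


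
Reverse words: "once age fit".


Original: "once age fit"
Words (1..n): once | age | fit
Reversed (n..1): fit | age | once
Result = "fit age once"


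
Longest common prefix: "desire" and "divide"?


Word 1: "desire"
Word 2: "divide"
Comparing from start:
  Pos 0: 'd' == 'd'
  Pos 1: 'e' != 'i' (stop)
LCP = "d" (length 1)


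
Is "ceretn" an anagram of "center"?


Word 1: "center" → sorted: ceenrt
Word 2: "ceretn" → sorted: ceenrt
Same letters? ceenrt == ceenrt
Anagram = Yes


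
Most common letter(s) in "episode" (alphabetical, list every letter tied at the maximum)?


Word: "episode"
Letter counts:
  'd': 1
  'e': 2
  'i': 1
  'o': 1
  'p': 1
  's': 1
Maximum count = 2
Most frequent = 'e' (2 times each)


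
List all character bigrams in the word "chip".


Word: "chip" (length 4)
Number of bigrams = 4 - 2 + 1 = 3
  Position 0: "ch"
  Position 1: "hi"
  Position 2: "ip"
Bigrams = "ch", "hi", "ip"


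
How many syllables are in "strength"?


Word: "strength"
Syllable breakdown: strength
Counting: 1 part
= 1 syllable


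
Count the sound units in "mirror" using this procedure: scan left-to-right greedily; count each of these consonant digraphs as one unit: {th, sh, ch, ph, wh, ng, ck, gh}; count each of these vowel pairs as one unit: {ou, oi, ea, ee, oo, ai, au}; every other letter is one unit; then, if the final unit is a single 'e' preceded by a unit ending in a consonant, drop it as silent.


Word: "mirror" (6 letters)
Left-to-right scan:
  [1] 'm' (letter)
  [2] 'i' (letter)
  [3] 'r' (letter)
  [4] 'r' (letter)
  [5] 'o' (letter)
  [6] 'r' (letter)
Units from scan: 6
Sound units = 6 units


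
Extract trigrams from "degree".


Word: "degree" (length 6)
Number of trigrams = 6 - 3 + 1 = 4
  Position 0: "deg"
  Position 1: "egr"
  Position 2: "gre"
  Position 3: "ree"
Trigrams = "deg", "egr", "gre", "ree"


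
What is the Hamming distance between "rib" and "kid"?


Comparing character by character (same length = 3):
  Pos 0: 'r' vs 'k' !=
  Pos 1: 'i' vs 'i' =
  Pos 2: 'b' vs 'd' !=
Hamming distance = 2


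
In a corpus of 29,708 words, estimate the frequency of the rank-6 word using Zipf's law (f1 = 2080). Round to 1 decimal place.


Zipf's law: f(r) = f(1) / r
f(1) = 2080
f(6) = 2080 / 6
= 346.7 occurrences


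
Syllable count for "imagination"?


Word: "imagination"
Syllable breakdown: i · mag · i · na · tion
Counting: 5 parts
= 5 syllables


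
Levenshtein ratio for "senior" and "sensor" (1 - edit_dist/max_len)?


Word 1: "senior" (length 6)
Word 2: "sensor" (length 6)
One optimal edit sequence:
  1. keep 's'
  2. keep 'e'
  3. keep 'n'
  4. substitute 'i' -> 's'  (+1)
  5. keep 'o'
  6. keep 'r'
Edit distance = 1
Max length = max(6, 6) = 6
Similarity = 1 - 1/6
= 0.8333


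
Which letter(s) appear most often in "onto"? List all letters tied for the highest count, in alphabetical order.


Word: "onto"
Letter counts:
  'n': 1
  'o': 2
  't': 1
Maximum count = 2
Most frequent = 'o' (2 times each)


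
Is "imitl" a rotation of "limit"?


Word: "limit", Candidate: "imitl"
Method: check if candidate is substring of word+word
"limitlimit" contains "imitl"? Yes
Is rotation = Yes


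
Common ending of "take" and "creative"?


Word 1: "take"
Word 2: "creative"
Comparing from end:
  Pos -1: 'e' == 'e'
  Pos -2: 'k' != 'v' (stop)
LCS = "e" (length 1)


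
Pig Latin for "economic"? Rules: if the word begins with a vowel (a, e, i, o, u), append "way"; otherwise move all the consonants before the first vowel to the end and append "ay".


Word: "economic"
Starts with vowel → add 'way'
Pig Latin = "economicway"


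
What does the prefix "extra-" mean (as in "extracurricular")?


Prefix: extra-
Example: extracurricular (extra- + curricular)
Meaning = beyond


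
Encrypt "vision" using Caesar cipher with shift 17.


Word: "vision"
Shift: 17
Each letter → (letter + shift) mod 26:
  'v' (21) + 17 = 12 → 'm'
  'i' (8) + 17 = 25 → 'z'
  's' (18) + 17 = 9 → 'j'
  'i' (8) + 17 = 25 → 'z'
  'o' (14) + 17 = 5 → 'f'
  'n' (13) + 17 = 4 → 'e'
Result = "mzjzfe"


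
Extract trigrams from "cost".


Word: "cost" (length 4)
Number of trigrams = 4 - 3 + 1 = 2
  Position 0: "cos"
  Position 1: "ost"
Trigrams = "cos", "ost"


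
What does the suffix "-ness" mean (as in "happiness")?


Suffix: -ness
As in: happiness -> happy + -ness, with a spelling change
Meaning = state of being


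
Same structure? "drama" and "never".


Pattern of "drama": [0, 1, 2, 3, 2]
Pattern of "never": [0, 1, 2, 1, 3]
Patterns do not match
Same pattern = No


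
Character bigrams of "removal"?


Word: "removal" (length 7)
Number of bigrams = 7 - 2 + 1 = 6
  Position 0: "re"
  Position 1: "em"
  Position 2: "mo"
  Position 3: "ov"
  Position 4: "va"
  Position 5: "al"
Bigrams = "re", "em", "mo", "ov", "va", "al"


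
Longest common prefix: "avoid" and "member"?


Word 1: "avoid"
Word 2: "member"
Comparing from start:
  Pos 0: 'a' != 'm' (stop)
LCP = "" (length 0)


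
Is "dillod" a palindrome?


Word: "dillod"
Reversed: "dollid"
Forward == Backward? dillod != dollid
Palindrome = No


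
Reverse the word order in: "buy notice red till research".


Original: "buy notice red till research"
Words (1..n): buy | notice | red | till | research
Reversed (n..1): research | till | red | notice | buy
Result = "research till red notice buy"


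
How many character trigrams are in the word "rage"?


Word: "rage" (length 4)
Number of 3-grams = length - 3 + 1 = 4 - 3 + 1
= 2


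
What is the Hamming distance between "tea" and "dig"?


Comparing character by character (same length = 3):
  Pos 0: 't' vs 'd' !=
  Pos 1: 'e' vs 'i' !=
  Pos 2: 'a' vs 'g' !=
Hamming distance = 3


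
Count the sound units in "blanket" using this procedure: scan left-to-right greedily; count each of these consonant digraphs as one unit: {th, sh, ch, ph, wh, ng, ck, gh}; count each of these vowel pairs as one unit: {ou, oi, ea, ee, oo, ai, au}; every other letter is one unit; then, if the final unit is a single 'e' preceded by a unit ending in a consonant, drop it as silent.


Word: "blanket" (7 letters)
Left-to-right scan:
  (1) 'b' (letter)
  (2) 'l' (letter)
  (3) 'a' (letter)
  (4) 'n' (letter)
  (5) 'k' (letter)
  (6) 'e' (letter)
  (7) 't' (letter)
Units from scan: 7
Sound units = 7 units


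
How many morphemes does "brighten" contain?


Word: "brighten"
Morphemes: bright / -en
Each morpheme carries meaning
= 2 morphemes


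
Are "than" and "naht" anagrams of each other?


Word 1: "than" → sorted: ahnt
Word 2: "naht" → sorted: ahnt
Same letters? ahnt == ahnt
Anagram = Yes


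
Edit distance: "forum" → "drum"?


Word 1: "forum" (length 5)
Word 2: "drum" (length 4)
One optimal edit sequence (insert/delete/substitute each cost 1):
  1. delete 'f'  (+1)
  2. substitute 'o' -> 'd'  (+1)
  3. keep 'r'
  4. keep 'u'
  5. keep 'm'
Total edit operations: 2
Edit distance = 2


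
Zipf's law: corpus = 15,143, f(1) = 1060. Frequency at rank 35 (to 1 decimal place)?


Zipf's law: f(r) = f(1) / r
f(1) = 1060
f(35) = 1060 / 35
= 30.3 occurrences


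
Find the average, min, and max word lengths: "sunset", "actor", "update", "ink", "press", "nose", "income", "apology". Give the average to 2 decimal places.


Lengths: "sunset"=6, "actor"=5, "update"=6, "ink"=3, "press"=5, "nose"=4, "income"=6, "apology"=7
Sum = 42, Count = 8
Average = 42/8 = 5.25
= avg=5.25, min=3, max=7


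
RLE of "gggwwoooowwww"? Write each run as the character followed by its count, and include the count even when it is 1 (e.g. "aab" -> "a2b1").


String: "gggwwoooowwww"
Scanning for consecutive runs:
  'g' x 3
  'w' x 2
  'o' x 4
  'w' x 4
RLE = "g3w2o4w4"


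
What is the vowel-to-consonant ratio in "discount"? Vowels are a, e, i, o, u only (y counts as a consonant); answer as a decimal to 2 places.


Word: "discount"
Vowels (a,e,i,o,u): 3
Consonants: 5
Ratio = 3/5
= 0.60


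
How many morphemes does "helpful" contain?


Word: "helpful"
Morphemes: help + -ful
Each morpheme carries meaning
= 2 morphemes


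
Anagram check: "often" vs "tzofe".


Word 1: "often" → sorted: efnot
Word 2: "tzofe" → sorted: efotz
Same letters? efnot != efotz
Anagram = No


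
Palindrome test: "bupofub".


Word: "bupofub"
Reversed: "bufopub"
Forward == Backward? bupofub != bufopub
Palindrome = No


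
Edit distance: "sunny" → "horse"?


Word 1: "sunny" (length 5)
Word 2: "horse" (length 5)
One optimal edit sequence (insert/delete/substitute each cost 1):
  1. substitute 's' -> 'h'  (+1)
  2. substitute 'u' -> 'o'  (+1)
  3. substitute 'n' -> 'r'  (+1)
  4. substitute 'n' -> 's'  (+1)
  5. substitute 'y' -> 'e'  (+1)
Total edit operations: 5
Edit distance = 5


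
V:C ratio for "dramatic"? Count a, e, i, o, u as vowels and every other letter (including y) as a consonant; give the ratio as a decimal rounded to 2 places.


Word: "dramatic"
Vowels (a,e,i,o,u): 3
Consonants: 5
Ratio = 3/5
= 0.60


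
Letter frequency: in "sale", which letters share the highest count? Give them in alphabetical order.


Word: "sale"
Letter counts:
  'a': 1
  'e': 1
  'l': 1
  's': 1
Maximum count = 1
Most frequent = 'a', 'e', 'l', 's' (1 time each)


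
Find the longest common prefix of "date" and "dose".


Word 1: "date"
Word 2: "dose"
Comparing from start:
  Pos 0: 'd' == 'd'
  Pos 1: 'a' != 'o' (stop)
LCP = "d" (length 1)


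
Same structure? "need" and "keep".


Pattern of "need": [0, 1, 1, 2]
Pattern of "keep": [0, 1, 1, 2]
Patterns match
Same pattern = Yes


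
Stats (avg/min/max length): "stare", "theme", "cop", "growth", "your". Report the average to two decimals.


Lengths: "stare"=5, "theme"=5, "cop"=3, "growth"=6, "your"=4
Sum = 23, Count = 5
Average = 23/5 = 4.60
= avg=4.60, min=3, max=6


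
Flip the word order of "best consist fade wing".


Original: "best consist fade wing"
Words (1..n): best | consist | fade | wing
Reversed (n..1): wing | fade | consist | best
Result = "wing fade consist best"


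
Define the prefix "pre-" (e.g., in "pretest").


Prefix: pre-
As in: pretest -> pre- + test
Meaning = before


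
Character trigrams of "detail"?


Word: "detail" (length 6)
Number of trigrams = 6 - 3 + 1 = 4
  Position 0: "det"
  Position 1: "eta"
  Position 2: "tai"
  Position 3: "ail"
Trigrams = "det", "eta", "tai", "ail"


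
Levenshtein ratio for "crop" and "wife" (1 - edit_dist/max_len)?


Word 1: "crop" (length 4)
Word 2: "wife" (length 4)
One optimal edit sequence:
  1. substitute 'c' -> 'w'  (+1)
  2. substitute 'r' -> 'i'  (+1)
  3. substitute 'o' -> 'f'  (+1)
  4. substitute 'p' -> 'e'  (+1)
Edit distance = 4
Max length = max(4, 4) = 4
Similarity = 1 - 4/4
= 0.0000


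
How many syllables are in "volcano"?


Word: "volcano"
Syllable breakdown: vol · ca · no
Counting: 3 parts
= 3 syllables


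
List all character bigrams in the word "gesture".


Word: "gesture" (length 7)
Number of bigrams = 7 - 2 + 1 = 6
  Position 0: "ge"
  Position 1: "es"
  Position 2: "st"
  Position 3: "tu"
  Position 4: "ur"
  Position 5: "re"
Bigrams = "ge", "es", "st", "tu", "ur", "re"


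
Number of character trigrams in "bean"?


Word: "bean" (length 4)
Number of 3-grams = length - 3 + 1 = 4 - 3 + 1
= 2


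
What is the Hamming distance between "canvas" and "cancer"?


Comparing character by character (same length = 6):
  Pos 0: 'c' vs 'c' =
  Pos 1: 'a' vs 'a' =
  Pos 2: 'n' vs 'n' =
  Pos 3: 'v' vs 'c' !=
  Pos 4: 'a' vs 'e' !=
  Pos 5: 's' vs 'r' !=
Hamming distance = 3


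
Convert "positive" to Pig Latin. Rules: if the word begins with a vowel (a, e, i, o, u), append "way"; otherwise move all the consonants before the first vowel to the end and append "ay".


Word: "positive"
Starts with consonant(s) → move to end, add 'ay'
Consonant cluster: "p"
Pig Latin = "ositivepay"


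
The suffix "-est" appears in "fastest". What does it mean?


Suffix: -est
Example: fastest = fast + -est
Meaning = most


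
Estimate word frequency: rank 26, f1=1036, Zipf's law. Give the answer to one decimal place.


Zipf's law: f(r) = f(1) / r
f(1) = 1036
f(26) = 1036 / 26
= 39.8 occurrences


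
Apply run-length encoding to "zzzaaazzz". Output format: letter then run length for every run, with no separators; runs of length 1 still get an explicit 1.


String: "zzzaaazzz"
Scanning for consecutive runs:
  'z' x 3
  'a' x 3
  'z' x 3
RLE = "z3a3z3"
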